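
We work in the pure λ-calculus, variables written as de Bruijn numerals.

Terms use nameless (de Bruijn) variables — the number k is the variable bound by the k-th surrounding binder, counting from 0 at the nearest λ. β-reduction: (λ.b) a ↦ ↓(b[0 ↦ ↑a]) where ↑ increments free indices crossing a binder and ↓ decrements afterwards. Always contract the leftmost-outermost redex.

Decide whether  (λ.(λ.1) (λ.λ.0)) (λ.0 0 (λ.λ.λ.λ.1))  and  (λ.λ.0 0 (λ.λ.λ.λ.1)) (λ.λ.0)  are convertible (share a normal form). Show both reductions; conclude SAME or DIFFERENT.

Answer: SAME — A ⇓ λ.0 0 (λ.λ.λ.λ.1), B ⇓ λ.0 0 (λ.λ.λ.λ.1)

Working:
Term A:
  start: (λ.(λ.1) (λ.λ.0)) (λ.0 0 (λ.λ.λ.λ.1))
  [1] (λ.λ.0 0 (λ.λ.λ.λ.1)) (λ.λ.0)
  [2] λ.0 0 (λ.λ.λ.λ.1)

Term B:
  start: (λ.λ.0 0 (λ.λ.λ.λ.1)) (λ.λ.0)
  [1] λ.0 0 (λ.λ.λ.λ.1)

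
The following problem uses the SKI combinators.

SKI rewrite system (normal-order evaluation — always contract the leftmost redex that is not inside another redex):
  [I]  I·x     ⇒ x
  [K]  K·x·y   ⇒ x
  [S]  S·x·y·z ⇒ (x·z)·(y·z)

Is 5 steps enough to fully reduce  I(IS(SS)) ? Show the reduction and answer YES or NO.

Answer: YES — reaches normal form S(SS) in 2 ≤ 5 steps

Working:
  start: I(IS(SS))
  [1] IS(SS)
  [2] S(SS)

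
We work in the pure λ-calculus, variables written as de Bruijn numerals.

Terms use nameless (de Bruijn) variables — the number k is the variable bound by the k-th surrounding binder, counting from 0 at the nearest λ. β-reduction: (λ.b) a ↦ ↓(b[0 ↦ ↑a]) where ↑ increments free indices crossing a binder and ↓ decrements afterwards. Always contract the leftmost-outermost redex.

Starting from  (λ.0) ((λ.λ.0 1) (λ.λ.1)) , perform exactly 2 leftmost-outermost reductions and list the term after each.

Answer: after 2 steps: λ.0 (λ.λ.1)

Working:
  start: (λ.0) ((λ.λ.0 1) (λ.λ.1))
  [1] (λ.λ.0 1) (λ.λ.1)
  [2] λ.0 (λ.λ.1)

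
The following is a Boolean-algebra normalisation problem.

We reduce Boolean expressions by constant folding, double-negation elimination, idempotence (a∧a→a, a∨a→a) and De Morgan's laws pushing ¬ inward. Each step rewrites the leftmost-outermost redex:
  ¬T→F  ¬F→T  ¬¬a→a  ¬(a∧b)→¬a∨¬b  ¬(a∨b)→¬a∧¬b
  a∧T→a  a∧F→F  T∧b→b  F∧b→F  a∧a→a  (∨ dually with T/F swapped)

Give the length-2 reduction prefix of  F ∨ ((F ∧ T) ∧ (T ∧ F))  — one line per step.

Answer: after 2 steps: F ∧ (T ∧ F)

Reduction:
  start: F ∨ ((F ∧ T) ∧ (T ∧ F))
  [1] (F ∧ T) ∧ (T ∧ F)
  [2] F ∧ (T ∧ F)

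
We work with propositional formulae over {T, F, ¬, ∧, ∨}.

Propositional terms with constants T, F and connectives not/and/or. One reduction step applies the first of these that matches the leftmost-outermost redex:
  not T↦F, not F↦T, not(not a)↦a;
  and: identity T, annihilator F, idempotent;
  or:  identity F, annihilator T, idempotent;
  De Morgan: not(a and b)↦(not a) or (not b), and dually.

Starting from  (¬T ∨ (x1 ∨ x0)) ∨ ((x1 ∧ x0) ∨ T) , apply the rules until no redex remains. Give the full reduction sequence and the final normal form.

  start: (¬T ∨ (x1 ∨ x0)) ∨ ((x1 ∧ x0) ∨ T)
  [1] (F ∨ (x1 ∨ x0)) ∨ ((x1 ∧ x0) ∨ T)
  [2] (x1 ∨ x0) ∨ ((x1 ∧ x0) ∨ T)
  [3] (x1 ∨ x0) ∨ T
  [4] T

Answer: normal form = T  (in 4 steps)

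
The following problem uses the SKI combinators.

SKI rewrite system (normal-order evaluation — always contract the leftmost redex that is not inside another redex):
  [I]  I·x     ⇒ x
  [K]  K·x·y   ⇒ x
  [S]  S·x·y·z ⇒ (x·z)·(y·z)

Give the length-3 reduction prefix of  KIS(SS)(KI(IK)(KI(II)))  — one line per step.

Answer: after 3 steps: SS(I(KI(II)))

Working:
  start: KIS(SS)(KI(IK)(KI(II)))
  [1] I(SS)(KI(IK)(KI(II)))
  [2] SS(KI(IK)(KI(II)))
  [3] SS(I(KI(II)))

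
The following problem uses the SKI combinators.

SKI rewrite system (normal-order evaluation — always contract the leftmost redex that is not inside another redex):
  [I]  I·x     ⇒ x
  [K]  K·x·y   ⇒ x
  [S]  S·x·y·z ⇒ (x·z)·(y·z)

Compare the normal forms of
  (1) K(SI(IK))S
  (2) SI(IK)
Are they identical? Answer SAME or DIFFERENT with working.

Answer: SAME — A ⇓ SIK, B ⇓ SIK

Reduction:
Term A:
  start: K(SI(IK))S
  [1] SI(IK)
  [2] SIK

Term B:
  start: SI(IK)
  [1] SIK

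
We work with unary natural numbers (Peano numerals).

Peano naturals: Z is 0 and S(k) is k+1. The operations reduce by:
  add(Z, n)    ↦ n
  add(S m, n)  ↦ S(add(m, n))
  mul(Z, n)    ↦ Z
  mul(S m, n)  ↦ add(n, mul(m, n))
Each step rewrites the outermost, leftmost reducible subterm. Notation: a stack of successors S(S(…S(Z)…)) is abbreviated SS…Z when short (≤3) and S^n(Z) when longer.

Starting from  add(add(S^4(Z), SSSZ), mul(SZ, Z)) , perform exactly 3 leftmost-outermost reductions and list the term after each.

  start: add(add(S^4(Z), SSSZ), mul(SZ, Z))
  step 1: add(S(add(SSSZ, SSSZ)), mul(SZ, Z))
  step 2: S(add(add(SSSZ, SSSZ), mul(SZ, Z)))
  step 3: S(add(S(add(SSZ, SSSZ)), mul(SZ, Z)))

Answer: after 3 steps: S(add(S(add(SSZ, SSSZ)), mul(SZ, Z)))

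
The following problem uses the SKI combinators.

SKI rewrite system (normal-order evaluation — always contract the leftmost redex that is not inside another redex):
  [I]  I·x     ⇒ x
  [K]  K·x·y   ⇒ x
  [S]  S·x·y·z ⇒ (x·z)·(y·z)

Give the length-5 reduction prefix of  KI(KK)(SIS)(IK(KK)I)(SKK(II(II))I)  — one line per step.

  start: KI(KK)(SIS)(IK(KK)I)(SKK(II(II))I)
  →1  I(SIS)(IK(KK)I)(SKK(II(II))I)
  →2  SIS(IK(KK)I)(SKK(II(II))I)
  →3  I(IK(KK)I)(S(IK(KK)I))(SKK(II(II))I)
  →4  IK(KK)I(S(IK(KK)I))(SKK(II(II))I)
  →5  K(KK)I(S(IK(KK)I))(SKK(II(II))I)

Answer: after 5 steps: K(KK)I(S(IK(KK)I))(SKK(II(II))I)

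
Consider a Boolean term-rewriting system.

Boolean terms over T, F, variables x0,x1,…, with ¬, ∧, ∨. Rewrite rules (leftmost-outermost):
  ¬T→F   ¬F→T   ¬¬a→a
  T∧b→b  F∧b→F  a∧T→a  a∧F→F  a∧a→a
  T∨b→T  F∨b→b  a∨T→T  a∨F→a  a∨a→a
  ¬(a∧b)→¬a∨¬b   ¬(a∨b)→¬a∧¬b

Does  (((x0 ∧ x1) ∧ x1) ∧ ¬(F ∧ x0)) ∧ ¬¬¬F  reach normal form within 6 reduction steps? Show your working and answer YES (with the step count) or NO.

  start: (((x0 ∧ x1) ∧ x1) ∧ ¬(F ∧ x0)) ∧ ¬¬¬F
  [1] (((x0 ∧ x1) ∧ x1) ∧ (¬F ∨ ¬x0)) ∧ ¬¬¬F
  [2] (((x0 ∧ x1) ∧ x1) ∧ (T ∨ ¬x0)) ∧ ¬¬¬F
  [3] (((x0 ∧ x1) ∧ x1) ∧ T) ∧ ¬¬¬F
  [4] ((x0 ∧ x1) ∧ x1) ∧ ¬¬¬F
  [5] ((x0 ∧ x1) ∧ x1) ∧ ¬F
  [6] ((x0 ∧ x1) ∧ x1) ∧ T

Answer: NO — after 6 steps the term is ((x0 ∧ x1) ∧ x1) ∧ T, not yet normal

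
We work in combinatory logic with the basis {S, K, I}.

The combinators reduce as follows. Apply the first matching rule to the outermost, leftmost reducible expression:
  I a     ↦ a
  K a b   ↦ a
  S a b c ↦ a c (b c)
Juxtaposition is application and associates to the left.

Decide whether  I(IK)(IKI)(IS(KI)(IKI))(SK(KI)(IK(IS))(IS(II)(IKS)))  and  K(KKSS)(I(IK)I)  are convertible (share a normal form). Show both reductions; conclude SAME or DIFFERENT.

Answer: DIFFERENT — A ⇓ I, B ⇓ KS

Reduction:
Term A:
  start: I(IK)(IKI)(IS(KI)(IKI))(SK(KI)(IK(IS))(IS(II)(IKS)))
  [1] IK(IKI)(IS(KI)(IKI))(SK(KI)(IK(IS))(IS(II)(IKS)))
  [2] K(IKI)(IS(KI)(IKI))(SK(KI)(IK(IS))(IS(II)(IKS)))
  [3] IKI(SK(KI)(IK(IS))(IS(II)(IKS)))
  [4] KI(SK(KI)(IK(IS))(IS(II)(IKS)))
  [5] I

Term B:
  start: K(KKSS)(I(IK)I)
  [1] KKSS
  [2] KS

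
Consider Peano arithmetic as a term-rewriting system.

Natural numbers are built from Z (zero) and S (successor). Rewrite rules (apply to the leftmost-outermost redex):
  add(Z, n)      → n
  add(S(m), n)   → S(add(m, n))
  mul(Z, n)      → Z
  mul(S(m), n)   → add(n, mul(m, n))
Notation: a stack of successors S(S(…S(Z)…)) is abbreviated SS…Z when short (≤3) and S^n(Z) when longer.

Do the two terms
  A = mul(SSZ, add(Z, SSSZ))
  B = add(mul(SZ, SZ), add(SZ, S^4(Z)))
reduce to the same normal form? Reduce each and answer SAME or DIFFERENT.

Answer: SAME — A ⇓ S^6(Z), B ⇓ S^6(Z)

Reduction:
Term A:
  start: mul(SSZ, add(Z, SSSZ))
  →1  add(add(Z, SSSZ), mul(SZ, add(Z, SSSZ)))
  →2  add(SSSZ, mul(SZ, add(Z, SSSZ)))
  →3  S(add(SSZ, mul(SZ, add(Z, SSSZ))))
  →4  S(S(add(SZ, mul(SZ, add(Z, SSSZ)))))
  →5  S(S(S(add(Z, mul(SZ, add(Z, SSSZ))))))
  →6  S(S(S(mul(SZ, add(Z, SSSZ)))))
  →7  S(S(S(add(add(Z, SSSZ), mul(Z, add(Z, SSSZ))))))
  →8  S(S(S(add(SSSZ, mul(Z, add(Z, SSSZ))))))
  →9  S(S(S(S(add(SSZ, mul(Z, add(Z, SSSZ)))))))
  →10  S(S(S(S(S(add(SZ, mul(Z, add(Z, SSSZ))))))))
  →11  S(S(S(S(S(S(add(Z, mul(Z, add(Z, SSSZ)))))))))
  →12  S(S(S(S(S(S(mul(Z, add(Z, SSSZ))))))))
  →13  S^6(Z)

Term B:
  start: add(mul(SZ, SZ), add(SZ, S^4(Z)))
  →1  add(add(SZ, mul(Z, SZ)), add(SZ, S^4(Z)))
  →2  add(S(add(Z, mul(Z, SZ))), add(SZ, S^4(Z)))
  →3  S(add(add(Z, mul(Z, SZ)), add(SZ, S^4(Z))))
  →4  S(add(mul(Z, SZ), add(SZ, S^4(Z))))
  →5  S(add(Z, add(SZ, S^4(Z))))
  →6  S(add(SZ, S^4(Z)))
  →7  S(S(add(Z, S^4(Z))))
  →8  S^6(Z)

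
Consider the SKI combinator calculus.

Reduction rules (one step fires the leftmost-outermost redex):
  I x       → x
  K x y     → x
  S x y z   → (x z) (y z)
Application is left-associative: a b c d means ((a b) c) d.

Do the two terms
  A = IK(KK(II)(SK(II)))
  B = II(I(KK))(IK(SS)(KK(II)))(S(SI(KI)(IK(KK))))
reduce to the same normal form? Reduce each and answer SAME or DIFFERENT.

Term A:
  start: IK(KK(II)(SK(II)))
  step 1: K(KK(II)(SK(II)))
  step 2: K(K(SK(II)))
  step 3: K(K(SKI))

Term B:
  start: II(I(KK))(IK(SS)(KK(II)))(S(SI(KI)(IK(KK))))
  step 1: I(I(KK))(IK(SS)(KK(II)))(S(SI(KI)(IK(KK))))
  step 2: I(KK)(IK(SS)(KK(II)))(S(SI(KI)(IK(KK))))
  step 3: KK(IK(SS)(KK(II)))(S(SI(KI)(IK(KK))))
  step 4: K(S(SI(KI)(IK(KK))))
  step 5: K(S(I(IK(KK))(KI(IK(KK)))))
  step 6: K(S(IK(KK)(KI(IK(KK)))))
  step 7: K(S(K(KK)(KI(IK(KK)))))
  step 8: K(S(KK))

Answer: DIFFERENT — A ⇓ K(K(SKI)), B ⇓ K(S(KK))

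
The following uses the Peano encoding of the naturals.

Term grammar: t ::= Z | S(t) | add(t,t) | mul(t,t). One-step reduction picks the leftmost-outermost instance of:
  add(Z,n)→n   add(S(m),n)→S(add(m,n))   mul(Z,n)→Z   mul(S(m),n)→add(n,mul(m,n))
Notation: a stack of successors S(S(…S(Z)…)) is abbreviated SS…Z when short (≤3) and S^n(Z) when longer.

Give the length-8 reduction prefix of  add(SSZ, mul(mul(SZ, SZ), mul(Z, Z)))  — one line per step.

Answer: after 8 steps: S(S(mul(add(Z, mul(Z, SZ)), mul(Z, Z))))

Derivation:
  start: add(SSZ, mul(mul(SZ, SZ), mul(Z, Z)))
  →1  S(add(SZ, mul(mul(SZ, SZ), mul(Z, Z))))
  →2  S(S(add(Z, mul(mul(SZ, SZ), mul(Z, Z)))))
  →3  S(S(mul(mul(SZ, SZ), mul(Z, Z))))
  →4  S(S(mul(add(SZ, mul(Z, SZ)), mul(Z, Z))))
  →5  S(S(mul(S(add(Z, mul(Z, SZ))), mul(Z, Z))))
  →6  S(S(add(mul(Z, Z), mul(add(Z, mul(Z, SZ)), mul(Z, Z)))))
  →7  S(S(add(Z, mul(add(Z, mul(Z, SZ)), mul(Z, Z)))))
  →8  S(S(mul(add(Z, mul(Z, SZ)), mul(Z, Z))))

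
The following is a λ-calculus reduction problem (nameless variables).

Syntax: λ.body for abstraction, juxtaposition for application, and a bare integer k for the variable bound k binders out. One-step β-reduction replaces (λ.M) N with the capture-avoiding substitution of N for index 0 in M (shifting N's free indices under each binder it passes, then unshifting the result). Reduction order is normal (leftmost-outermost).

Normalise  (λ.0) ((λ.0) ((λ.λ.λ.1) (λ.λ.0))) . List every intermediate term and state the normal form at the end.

  start: (λ.0) ((λ.0) ((λ.λ.λ.1) (λ.λ.0)))
  →1  (λ.0) ((λ.λ.λ.1) (λ.λ.0))
  →2  (λ.λ.λ.1) (λ.λ.0)
  →3  λ.λ.1

Answer: normal form = λ.λ.1  (in 3 steps)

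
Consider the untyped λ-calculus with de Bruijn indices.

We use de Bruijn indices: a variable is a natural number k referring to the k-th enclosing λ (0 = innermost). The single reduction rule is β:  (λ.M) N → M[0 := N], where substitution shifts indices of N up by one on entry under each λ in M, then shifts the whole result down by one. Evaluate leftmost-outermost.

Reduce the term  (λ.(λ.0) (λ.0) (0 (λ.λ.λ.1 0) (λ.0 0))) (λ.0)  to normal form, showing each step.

Answer: normal form = λ.λ.1 0  (in 5 steps)

Derivation:
  start: (λ.(λ.0) (λ.0) (0 (λ.λ.λ.1 0) (λ.0 0))) (λ.0)
  →1  (λ.0) (λ.0) ((λ.0) (λ.λ.λ.1 0) (λ.0 0))
  →2  (λ.0) ((λ.0) (λ.λ.λ.1 0) (λ.0 0))
  →3  (λ.0) (λ.λ.λ.1 0) (λ.0 0)
  →4  (λ.λ.λ.1 0) (λ.0 0)
  →5  λ.λ.1 0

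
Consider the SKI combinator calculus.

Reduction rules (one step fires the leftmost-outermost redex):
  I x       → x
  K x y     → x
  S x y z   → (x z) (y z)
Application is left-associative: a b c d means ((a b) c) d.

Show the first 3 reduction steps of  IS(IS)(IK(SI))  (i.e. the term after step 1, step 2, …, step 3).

Answer: after 3 steps: SS(K(SI))

Reduction:
  start: IS(IS)(IK(SI))
  [1] S(IS)(IK(SI))
  [2] SS(IK(SI))
  [3] SS(K(SI))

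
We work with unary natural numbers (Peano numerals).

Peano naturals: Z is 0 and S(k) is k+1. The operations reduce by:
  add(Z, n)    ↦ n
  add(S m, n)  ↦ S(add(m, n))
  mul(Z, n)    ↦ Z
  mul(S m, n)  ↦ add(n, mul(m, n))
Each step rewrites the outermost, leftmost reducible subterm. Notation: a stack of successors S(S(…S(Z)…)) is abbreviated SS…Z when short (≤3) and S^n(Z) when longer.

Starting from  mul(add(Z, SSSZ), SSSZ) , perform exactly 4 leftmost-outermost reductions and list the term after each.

  start: mul(add(Z, SSSZ), SSSZ)
  [1] mul(SSSZ, SSSZ)
  [2] add(SSSZ, mul(SSZ, SSSZ))
  [3] S(add(SSZ, mul(SSZ, SSSZ)))
  [4] S(S(add(SZ, mul(SSZ, SSSZ))))

Answer: after 4 steps: S(S(add(SZ, mul(SSZ, SSSZ))))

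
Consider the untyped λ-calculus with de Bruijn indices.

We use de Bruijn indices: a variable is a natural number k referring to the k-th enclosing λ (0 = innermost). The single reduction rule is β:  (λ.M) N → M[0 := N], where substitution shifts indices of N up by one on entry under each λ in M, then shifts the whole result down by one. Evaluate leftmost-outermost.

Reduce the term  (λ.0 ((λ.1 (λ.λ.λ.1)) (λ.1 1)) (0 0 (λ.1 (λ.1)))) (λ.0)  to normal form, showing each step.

  start: (λ.0 ((λ.1 (λ.λ.λ.1)) (λ.1 1)) (0 0 (λ.1 (λ.1)))) (λ.0)
  [1] (λ.0) ((λ.(λ.0) (λ.λ.λ.1)) (λ.(λ.0) (λ.0))) ((λ.0) (λ.0) (λ.(λ.0) (λ.1)))
  [2] (λ.(λ.0) (λ.λ.λ.1)) (λ.(λ.0) (λ.0)) ((λ.0) (λ.0) (λ.(λ.0) (λ.1)))
  [3] (λ.0) (λ.λ.λ.1) ((λ.0) (λ.0) (λ.(λ.0) (λ.1)))
  [4] (λ.λ.λ.1) ((λ.0) (λ.0) (λ.(λ.0) (λ.1)))
  [5] λ.λ.1

Answer: normal form = λ.λ.1  (in 5 steps)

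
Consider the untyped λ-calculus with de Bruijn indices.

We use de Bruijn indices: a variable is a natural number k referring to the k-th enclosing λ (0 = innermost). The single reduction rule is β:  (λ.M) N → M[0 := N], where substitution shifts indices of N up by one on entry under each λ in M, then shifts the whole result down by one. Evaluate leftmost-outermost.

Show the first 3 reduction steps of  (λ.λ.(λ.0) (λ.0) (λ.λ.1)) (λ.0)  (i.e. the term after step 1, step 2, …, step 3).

  start: (λ.λ.(λ.0) (λ.0) (λ.λ.1)) (λ.0)
  step 1: λ.(λ.0) (λ.0) (λ.λ.1)
  step 2: λ.(λ.0) (λ.λ.1)
  step 3: λ.λ.λ.1

Answer: after 3 steps: λ.λ.λ.1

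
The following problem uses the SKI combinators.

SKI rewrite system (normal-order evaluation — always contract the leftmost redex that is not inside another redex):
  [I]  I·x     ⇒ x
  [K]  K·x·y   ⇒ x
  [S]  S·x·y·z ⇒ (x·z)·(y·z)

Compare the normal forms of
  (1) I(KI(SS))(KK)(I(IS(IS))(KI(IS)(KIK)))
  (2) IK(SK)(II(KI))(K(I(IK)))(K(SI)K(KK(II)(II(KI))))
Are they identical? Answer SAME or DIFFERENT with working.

Term A:
  start: I(KI(SS))(KK)(I(IS(IS))(KI(IS)(KIK)))
  step 1: KI(SS)(KK)(I(IS(IS))(KI(IS)(KIK)))
  step 2: I(KK)(I(IS(IS))(KI(IS)(KIK)))
  step 3: KK(I(IS(IS))(KI(IS)(KIK)))
  step 4: K

Term B:
  start: IK(SK)(II(KI))(K(I(IK)))(K(SI)K(KK(II)(II(KI))))
  step 1: K(SK)(II(KI))(K(I(IK)))(K(SI)K(KK(II)(II(KI))))
  step 2: SK(K(I(IK)))(K(SI)K(KK(II)(II(KI))))
  step 3: K(K(SI)K(KK(II)(II(KI))))(K(I(IK))(K(SI)K(KK(II)(II(KI)))))
  step 4: K(SI)K(KK(II)(II(KI)))
  step 5: SI(KK(II)(II(KI)))
  step 6: SI(K(II(KI)))
  step 7: SI(K(I(KI)))
  step 8: SI(K(KI))

Answer: DIFFERENT — A ⇓ K, B ⇓ SI(K(KI))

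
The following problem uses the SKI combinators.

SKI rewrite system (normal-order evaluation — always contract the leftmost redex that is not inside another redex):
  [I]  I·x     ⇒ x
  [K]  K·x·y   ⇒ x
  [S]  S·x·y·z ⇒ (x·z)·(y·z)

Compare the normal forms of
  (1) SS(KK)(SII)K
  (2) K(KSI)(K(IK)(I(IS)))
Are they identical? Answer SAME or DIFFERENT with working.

Term A:
  start: SS(KK)(SII)K
  step 1: S(SII)(KK(SII))K
  step 2: SIIK(KK(SII)K)
  step 3: IK(IK)(KK(SII)K)
  step 4: K(IK)(KK(SII)K)
  step 5: IK
  step 6: K

Term B:
  start: K(KSI)(K(IK)(I(IS)))
  step 1: KSI
  step 2: S

Answer: DIFFERENT — A ⇓ K, B ⇓ S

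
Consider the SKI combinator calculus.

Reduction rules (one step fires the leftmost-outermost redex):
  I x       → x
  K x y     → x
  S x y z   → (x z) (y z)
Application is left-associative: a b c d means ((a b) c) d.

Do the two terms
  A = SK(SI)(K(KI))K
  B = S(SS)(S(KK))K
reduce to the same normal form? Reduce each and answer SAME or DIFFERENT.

Term A:
  start: SK(SI)(K(KI))K
  →1  K(K(KI))(SI(K(KI)))K
  →2  K(KI)K
  →3  KI

Term B:
  start: S(SS)(S(KK))K
  →1  SSK(S(KK)K)
  →2  S(S(KK)K)(K(S(KK)K))

Answer: DIFFERENT — A ⇓ KI, B ⇓ S(S(KK)K)(K(S(KK)K))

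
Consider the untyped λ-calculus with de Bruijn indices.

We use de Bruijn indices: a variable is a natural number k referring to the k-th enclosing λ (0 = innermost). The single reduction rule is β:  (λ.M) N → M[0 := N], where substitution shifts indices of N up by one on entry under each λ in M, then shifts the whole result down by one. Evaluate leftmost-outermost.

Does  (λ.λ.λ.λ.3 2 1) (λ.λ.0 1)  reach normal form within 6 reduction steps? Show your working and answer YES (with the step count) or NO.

  start: (λ.λ.λ.λ.3 2 1) (λ.λ.0 1)
  [1] λ.λ.λ.(λ.λ.0 1) 2 1
  [2] λ.λ.λ.(λ.0 3) 1
  [3] λ.λ.λ.1 2

Answer: YES — reaches normal form λ.λ.λ.1 2 in 3 ≤ 6 steps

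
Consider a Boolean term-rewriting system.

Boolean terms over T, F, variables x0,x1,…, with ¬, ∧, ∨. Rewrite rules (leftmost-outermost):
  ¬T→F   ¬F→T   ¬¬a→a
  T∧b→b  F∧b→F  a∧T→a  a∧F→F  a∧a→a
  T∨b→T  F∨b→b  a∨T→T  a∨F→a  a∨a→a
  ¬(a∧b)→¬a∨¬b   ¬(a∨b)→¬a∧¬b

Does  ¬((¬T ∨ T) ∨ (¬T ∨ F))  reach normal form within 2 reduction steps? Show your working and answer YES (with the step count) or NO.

Answer: NO — after 2 steps the term is (¬¬T ∧ ¬T) ∧ ¬(¬T ∨ F), not yet normal

Working:
  start: ¬((¬T ∨ T) ∨ (¬T ∨ F))
  step 1: ¬(¬T ∨ T) ∧ ¬(¬T ∨ F)
  step 2: (¬¬T ∧ ¬T) ∧ ¬(¬T ∨ F)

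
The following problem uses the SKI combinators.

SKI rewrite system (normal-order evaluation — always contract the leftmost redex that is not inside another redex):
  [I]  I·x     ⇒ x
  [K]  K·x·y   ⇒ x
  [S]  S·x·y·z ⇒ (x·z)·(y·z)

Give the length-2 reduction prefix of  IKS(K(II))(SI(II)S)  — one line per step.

Answer: after 2 steps: S(SI(II)S)

Reduction:
  start: IKS(K(II))(SI(II)S)
  →1  KS(K(II))(SI(II)S)
  →2  S(SI(II)S)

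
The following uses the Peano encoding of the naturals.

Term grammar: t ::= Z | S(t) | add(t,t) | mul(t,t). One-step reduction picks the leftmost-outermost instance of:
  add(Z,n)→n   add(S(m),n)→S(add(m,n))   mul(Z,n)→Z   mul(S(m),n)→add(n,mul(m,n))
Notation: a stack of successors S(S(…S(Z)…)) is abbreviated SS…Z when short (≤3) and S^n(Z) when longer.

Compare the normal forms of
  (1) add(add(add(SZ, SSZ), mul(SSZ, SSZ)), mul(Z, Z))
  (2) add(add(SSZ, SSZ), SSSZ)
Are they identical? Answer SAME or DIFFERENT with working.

Answer: SAME — A ⇓ S^7(Z), B ⇓ S^7(Z)

Derivation:
Term A:
  start: add(add(add(SZ, SSZ), mul(SSZ, SSZ)), mul(Z, Z))
  step 1: add(add(S(add(Z, SSZ)), mul(SSZ, SSZ)), mul(Z, Z))
  step 2: add(S(add(add(Z, SSZ), mul(SSZ, SSZ))), mul(Z, Z))
  step 3: S(add(add(add(Z, SSZ), mul(SSZ, SSZ)), mul(Z, Z)))
  step 4: S(add(add(SSZ, mul(SSZ, SSZ)), mul(Z, Z)))
  step 5: S(add(S(add(SZ, mul(SSZ, SSZ))), mul(Z, Z)))
  step 6: S(S(add(add(SZ, mul(SSZ, SSZ)), mul(Z, Z))))
  step 7: S(S(add(S(add(Z, mul(SSZ, SSZ))), mul(Z, Z))))
  step 8: S(S(S(add(add(Z, mul(SSZ, SSZ)), mul(Z, Z)))))
  step 9: S(S(S(add(mul(SSZ, SSZ), mul(Z, Z)))))
  step 10: S(S(S(add(add(SSZ, mul(SZ, SSZ)), mul(Z, Z)))))
  step 11: S(S(S(add(S(add(SZ, mul(SZ, SSZ))), mul(Z, Z)))))
  step 12: S(S(S(S(add(add(SZ, mul(SZ, SSZ)), mul(Z, Z))))))
  step 13: S(S(S(S(add(S(add(Z, mul(SZ, SSZ))), mul(Z, Z))))))
  step 14: S(S(S(S(S(add(add(Z, mul(SZ, SSZ)), mul(Z, Z)))))))
  step 15: S(S(S(S(S(add(mul(SZ, SSZ), mul(Z, Z)))))))
  step 16: S(S(S(S(S(add(add(SSZ, mul(Z, SSZ)), mul(Z, Z)))))))
  step 17: S(S(S(S(S(add(S(add(SZ, mul(Z, SSZ))), mul(Z, Z)))))))
  step 18: S(S(S(S(S(S(add(add(SZ, mul(Z, SSZ)), mul(Z, Z))))))))
  step 19: S(S(S(S(S(S(add(S(add(Z, mul(Z, SSZ))), mul(Z, Z))))))))
  step 20: S(S(S(S(S(S(S(add(add(Z, mul(Z, SSZ)), mul(Z, Z)))))))))
  step 21: S(S(S(S(S(S(S(add(mul(Z, SSZ), mul(Z, Z)))))))))
  step 22: S(S(S(S(S(S(S(add(Z, mul(Z, Z)))))))))
  step 23: S(S(S(S(S(S(S(mul(Z, Z))))))))
  step 24: S^7(Z)

Term B:
  start: add(add(SSZ, SSZ), SSSZ)
  step 1: add(S(add(SZ, SSZ)), SSSZ)
  step 2: S(add(add(SZ, SSZ), SSSZ))
  step 3: S(add(S(add(Z, SSZ)), SSSZ))
  step 4: S(S(add(add(Z, SSZ), SSSZ)))
  step 5: S(S(add(SSZ, SSSZ)))
  step 6: S(S(S(add(SZ, SSSZ))))
  step 7: S(S(S(S(add(Z, SSSZ)))))
  step 8: S^7(Z)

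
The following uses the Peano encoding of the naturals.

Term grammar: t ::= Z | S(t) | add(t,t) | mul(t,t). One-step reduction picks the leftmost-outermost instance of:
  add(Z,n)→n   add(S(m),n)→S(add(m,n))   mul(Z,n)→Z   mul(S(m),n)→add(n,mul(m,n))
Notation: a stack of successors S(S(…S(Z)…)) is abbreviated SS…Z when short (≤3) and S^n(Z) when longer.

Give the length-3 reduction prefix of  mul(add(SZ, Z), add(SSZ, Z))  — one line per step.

Answer: after 3 steps: add(S(add(SZ, Z)), mul(add(Z, Z), add(SSZ, Z)))

Reduction:
  start: mul(add(SZ, Z), add(SSZ, Z))
  [1] mul(S(add(Z, Z)), add(SSZ, Z))
  [2] add(add(SSZ, Z), mul(add(Z, Z), add(SSZ, Z)))
  [3] add(S(add(SZ, Z)), mul(add(Z, Z), add(SSZ, Z)))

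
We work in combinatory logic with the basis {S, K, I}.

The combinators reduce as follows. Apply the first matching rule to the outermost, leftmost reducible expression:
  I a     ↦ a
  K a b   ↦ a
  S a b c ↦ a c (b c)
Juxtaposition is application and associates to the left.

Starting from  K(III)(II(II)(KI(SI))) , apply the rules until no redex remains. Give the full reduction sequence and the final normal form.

Answer: normal form = I  (in 3 steps)

Derivation:
  start: K(III)(II(II)(KI(SI)))
  step 1: III
  step 2: II
  step 3: I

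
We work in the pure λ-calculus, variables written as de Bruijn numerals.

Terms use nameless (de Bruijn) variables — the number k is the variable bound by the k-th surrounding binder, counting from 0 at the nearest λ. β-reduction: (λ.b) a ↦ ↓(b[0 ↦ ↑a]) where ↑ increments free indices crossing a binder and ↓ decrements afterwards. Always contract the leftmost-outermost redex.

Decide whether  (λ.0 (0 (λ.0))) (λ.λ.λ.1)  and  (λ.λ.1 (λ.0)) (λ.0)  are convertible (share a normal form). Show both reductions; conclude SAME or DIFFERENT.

Term A:
  start: (λ.0 (0 (λ.0))) (λ.λ.λ.1)
  step 1: (λ.λ.λ.1) ((λ.λ.λ.1) (λ.0))
  step 2: λ.λ.1

Term B:
  start: (λ.λ.1 (λ.0)) (λ.0)
  step 1: λ.(λ.0) (λ.0)
  step 2: λ.λ.0

Answer: DIFFERENT — A ⇓ λ.λ.1, B ⇓ λ.λ.0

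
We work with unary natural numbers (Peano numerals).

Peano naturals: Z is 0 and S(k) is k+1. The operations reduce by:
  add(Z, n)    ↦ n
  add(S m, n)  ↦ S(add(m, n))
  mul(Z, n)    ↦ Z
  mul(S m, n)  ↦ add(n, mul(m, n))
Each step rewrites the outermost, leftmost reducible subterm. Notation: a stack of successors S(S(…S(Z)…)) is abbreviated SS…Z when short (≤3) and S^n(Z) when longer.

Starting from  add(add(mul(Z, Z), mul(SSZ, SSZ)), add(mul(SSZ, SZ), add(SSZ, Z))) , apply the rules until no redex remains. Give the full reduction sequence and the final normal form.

  start: add(add(mul(Z, Z), mul(SSZ, SSZ)), add(mul(SSZ, SZ), add(SSZ, Z)))
  →1  add(add(Z, mul(SSZ, SSZ)), add(mul(SSZ, SZ), add(SSZ, Z)))
  →2  add(mul(SSZ, SSZ), add(mul(SSZ, SZ), add(SSZ, Z)))
  →3  add(add(SSZ, mul(SZ, SSZ)), add(mul(SSZ, SZ), add(SSZ, Z)))
  →4  add(S(add(SZ, mul(SZ, SSZ))), add(mul(SSZ, SZ), add(SSZ, Z)))
  →5  S(add(add(SZ, mul(SZ, SSZ)), add(mul(SSZ, SZ), add(SSZ, Z))))
  →6  S(add(S(add(Z, mul(SZ, SSZ))), add(mul(SSZ, SZ), add(SSZ, Z))))
  →7  S(S(add(add(Z, mul(SZ, SSZ)), add(mul(SSZ, SZ), add(SSZ, Z)))))
  →8  S(S(add(mul(SZ, SSZ), add(mul(SSZ, SZ), add(SSZ, Z)))))
  →9  S(S(add(add(SSZ, mul(Z, SSZ)), add(mul(SSZ, SZ), add(SSZ, Z)))))
  →10  S(S(add(S(add(SZ, mul(Z, SSZ))), add(mul(SSZ, SZ), add(SSZ, Z)))))
  →11  S(S(S(add(add(SZ, mul(Z, SSZ)), add(mul(SSZ, SZ), add(SSZ, Z))))))
  →12  S(S(S(add(S(add(Z, mul(Z, SSZ))), add(mul(SSZ, SZ), add(SSZ, Z))))))
  →13  S(S(S(S(add(add(Z, mul(Z, SSZ)), add(mul(SSZ, SZ), add(SSZ, Z)))))))
  →14  S(S(S(S(add(mul(Z, SSZ), add(mul(SSZ, SZ), add(SSZ, Z)))))))
  →15  S(S(S(S(add(Z, add(mul(SSZ, SZ), add(SSZ, Z)))))))
  →16  S(S(S(S(add(mul(SSZ, SZ), add(SSZ, Z))))))
  →17  S(S(S(S(add(add(SZ, mul(SZ, SZ)), add(SSZ, Z))))))
  →18  S(S(S(S(add(S(add(Z, mul(SZ, SZ))), add(SSZ, Z))))))
  →19  S(S(S(S(S(add(add(Z, mul(SZ, SZ)), add(SSZ, Z)))))))
  →20  S(S(S(S(S(add(mul(SZ, SZ), add(SSZ, Z)))))))
  →21  S(S(S(S(S(add(add(SZ, mul(Z, SZ)), add(SSZ, Z)))))))
  →22  S(S(S(S(S(add(S(add(Z, mul(Z, SZ))), add(SSZ, Z)))))))
  →23  S(S(S(S(S(S(add(add(Z, mul(Z, SZ)), add(SSZ, Z))))))))
  →24  S(S(S(S(S(S(add(mul(Z, SZ), add(SSZ, Z))))))))
  →25  S(S(S(S(S(S(add(Z, add(SSZ, Z))))))))
  →26  S(S(S(S(S(S(add(SSZ, Z)))))))
  →27  S(S(S(S(S(S(S(add(SZ, Z))))))))
  →28  S(S(S(S(S(S(S(S(add(Z, Z)))))))))
  →29  S^8(Z)

Answer: normal form = S^8(Z)  (in 29 steps)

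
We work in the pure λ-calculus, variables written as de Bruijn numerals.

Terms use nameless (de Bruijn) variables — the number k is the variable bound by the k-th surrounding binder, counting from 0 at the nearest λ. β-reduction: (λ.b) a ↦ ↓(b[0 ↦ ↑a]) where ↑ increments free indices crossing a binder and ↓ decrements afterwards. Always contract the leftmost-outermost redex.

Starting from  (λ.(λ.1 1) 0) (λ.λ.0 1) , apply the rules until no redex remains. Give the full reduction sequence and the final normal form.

  start: (λ.(λ.1 1) 0) (λ.λ.0 1)
  →1  (λ.(λ.λ.0 1) (λ.λ.0 1)) (λ.λ.0 1)
  →2  (λ.λ.0 1) (λ.λ.0 1)
  →3  λ.0 (λ.λ.0 1)

Answer: normal form = λ.0 (λ.λ.0 1)  (in 3 steps)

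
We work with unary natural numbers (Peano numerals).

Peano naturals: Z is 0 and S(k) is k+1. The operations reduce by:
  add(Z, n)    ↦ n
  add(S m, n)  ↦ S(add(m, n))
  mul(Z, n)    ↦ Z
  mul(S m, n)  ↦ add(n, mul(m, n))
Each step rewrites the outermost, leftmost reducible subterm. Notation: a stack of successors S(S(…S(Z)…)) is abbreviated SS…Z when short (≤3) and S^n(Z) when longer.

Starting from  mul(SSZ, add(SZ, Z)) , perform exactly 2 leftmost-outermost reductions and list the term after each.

Answer: after 2 steps: add(S(add(Z, Z)), mul(SZ, add(SZ, Z)))

Reduction:
  start: mul(SSZ, add(SZ, Z))
  →1  add(add(SZ, Z), mul(SZ, add(SZ, Z)))
  →2  add(S(add(Z, Z)), mul(SZ, add(SZ, Z)))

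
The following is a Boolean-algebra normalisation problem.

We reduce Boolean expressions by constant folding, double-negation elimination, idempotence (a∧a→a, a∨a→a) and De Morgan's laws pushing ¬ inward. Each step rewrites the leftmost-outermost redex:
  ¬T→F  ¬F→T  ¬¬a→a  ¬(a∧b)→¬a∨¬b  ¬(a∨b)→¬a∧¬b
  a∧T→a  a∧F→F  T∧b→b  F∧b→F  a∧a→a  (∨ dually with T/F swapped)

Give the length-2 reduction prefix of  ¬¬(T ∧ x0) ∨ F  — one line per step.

  start: ¬¬(T ∧ x0) ∨ F
  →1  ¬¬(T ∧ x0)
  →2  T ∧ x0

Answer: after 2 steps: T ∧ x0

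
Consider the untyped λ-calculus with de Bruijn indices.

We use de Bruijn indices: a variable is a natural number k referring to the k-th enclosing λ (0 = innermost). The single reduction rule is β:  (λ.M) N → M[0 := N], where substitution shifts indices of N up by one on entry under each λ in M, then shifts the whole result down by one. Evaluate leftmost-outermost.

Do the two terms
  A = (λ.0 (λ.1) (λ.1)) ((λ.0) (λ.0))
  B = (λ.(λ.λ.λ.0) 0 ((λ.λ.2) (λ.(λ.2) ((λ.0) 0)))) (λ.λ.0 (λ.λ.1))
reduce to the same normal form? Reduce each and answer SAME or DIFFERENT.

Answer: SAME — A ⇓ λ.0, B ⇓ λ.0

Working:
Term A:
  start: (λ.0 (λ.1) (λ.1)) ((λ.0) (λ.0))
  →1  (λ.0) (λ.0) (λ.(λ.0) (λ.0)) (λ.(λ.0) (λ.0))
  →2  (λ.0) (λ.(λ.0) (λ.0)) (λ.(λ.0) (λ.0))
  →3  (λ.(λ.0) (λ.0)) (λ.(λ.0) (λ.0))
  →4  (λ.0) (λ.0)
  →5  λ.0

Term B:
  start: (λ.(λ.λ.λ.0) 0 ((λ.λ.2) (λ.(λ.2) ((λ.0) 0)))) (λ.λ.0 (λ.λ.1))
  →1  (λ.λ.λ.0) (λ.λ.0 (λ.λ.1)) ((λ.λ.λ.λ.0 (λ.λ.1)) (λ.(λ.λ.λ.0 (λ.λ.1)) ((λ.0) 0)))
  →2  (λ.λ.0) ((λ.λ.λ.λ.0 (λ.λ.1)) (λ.(λ.λ.λ.0 (λ.λ.1)) ((λ.0) 0)))
  →3  λ.0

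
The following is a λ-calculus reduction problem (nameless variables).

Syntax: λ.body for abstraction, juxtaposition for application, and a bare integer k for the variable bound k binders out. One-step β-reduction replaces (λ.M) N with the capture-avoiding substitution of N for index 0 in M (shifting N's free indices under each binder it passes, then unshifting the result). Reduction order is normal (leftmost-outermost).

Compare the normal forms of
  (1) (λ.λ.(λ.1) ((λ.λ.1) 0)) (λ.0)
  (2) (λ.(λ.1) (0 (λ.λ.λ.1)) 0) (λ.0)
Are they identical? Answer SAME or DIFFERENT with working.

Term A:
  start: (λ.λ.(λ.1) ((λ.λ.1) 0)) (λ.0)
  →1  λ.(λ.1) ((λ.λ.1) 0)
  →2  λ.0

Term B:
  start: (λ.(λ.1) (0 (λ.λ.λ.1)) 0) (λ.0)
  →1  (λ.λ.0) ((λ.0) (λ.λ.λ.1)) (λ.0)
  →2  (λ.0) (λ.0)
  →3  λ.0

Answer: SAME — A ⇓ λ.0, B ⇓ λ.0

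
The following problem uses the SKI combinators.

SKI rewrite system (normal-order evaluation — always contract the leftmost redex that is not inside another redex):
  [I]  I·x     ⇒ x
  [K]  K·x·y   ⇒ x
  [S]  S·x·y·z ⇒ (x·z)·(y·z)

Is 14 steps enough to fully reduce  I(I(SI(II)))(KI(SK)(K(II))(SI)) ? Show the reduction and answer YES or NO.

Answer: NO — after 14 steps the term is II, not yet normal

Reduction:
  start: I(I(SI(II)))(KI(SK)(K(II))(SI))
  step 1: I(SI(II))(KI(SK)(K(II))(SI))
  step 2: SI(II)(KI(SK)(K(II))(SI))
  step 3: I(KI(SK)(K(II))(SI))(II(KI(SK)(K(II))(SI)))
  step 4: KI(SK)(K(II))(SI)(II(KI(SK)(K(II))(SI)))
  step 5: I(K(II))(SI)(II(KI(SK)(K(II))(SI)))
  step 6: K(II)(SI)(II(KI(SK)(K(II))(SI)))
  step 7: II(II(KI(SK)(K(II))(SI)))
  step 8: I(II(KI(SK)(K(II))(SI)))
  step 9: II(KI(SK)(K(II))(SI))
  step 10: I(KI(SK)(K(II))(SI))
  step 11: KI(SK)(K(II))(SI)
  step 12: I(K(II))(SI)
  step 13: K(II)(SI)
  step 14: II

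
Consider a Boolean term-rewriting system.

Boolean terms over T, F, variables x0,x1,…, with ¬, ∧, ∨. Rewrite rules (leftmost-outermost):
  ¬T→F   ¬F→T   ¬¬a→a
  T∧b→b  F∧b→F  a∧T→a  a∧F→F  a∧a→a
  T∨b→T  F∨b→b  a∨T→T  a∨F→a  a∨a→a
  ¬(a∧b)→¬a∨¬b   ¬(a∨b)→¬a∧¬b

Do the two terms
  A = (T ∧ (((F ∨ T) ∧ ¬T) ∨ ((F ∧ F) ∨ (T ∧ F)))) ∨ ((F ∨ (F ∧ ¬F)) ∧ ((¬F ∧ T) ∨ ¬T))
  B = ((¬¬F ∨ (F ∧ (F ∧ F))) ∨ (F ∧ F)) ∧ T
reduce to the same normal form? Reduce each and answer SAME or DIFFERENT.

Term A:
  start: (T ∧ (((F ∨ T) ∧ ¬T) ∨ ((F ∧ F) ∨ (T ∧ F)))) ∨ ((F ∨ (F ∧ ¬F)) ∧ ((¬F ∧ T) ∨ ¬T))
  step 1: (((F ∨ T) ∧ ¬T) ∨ ((F ∧ F) ∨ (T ∧ F))) ∨ ((F ∨ (F ∧ ¬F)) ∧ ((¬F ∧ T) ∨ ¬T))
  step 2: ((T ∧ ¬T) ∨ ((F ∧ F) ∨ (T ∧ F))) ∨ ((F ∨ (F ∧ ¬F)) ∧ ((¬F ∧ T) ∨ ¬T))
  step 3: (¬T ∨ ((F ∧ F) ∨ (T ∧ F))) ∨ ((F ∨ (F ∧ ¬F)) ∧ ((¬F ∧ T) ∨ ¬T))
  step 4: (F ∨ ((F ∧ F) ∨ (T ∧ F))) ∨ ((F ∨ (F ∧ ¬F)) ∧ ((¬F ∧ T) ∨ ¬T))
  step 5: ((F ∧ F) ∨ (T ∧ F)) ∨ ((F ∨ (F ∧ ¬F)) ∧ ((¬F ∧ T) ∨ ¬T))
  step 6: (F ∨ (T ∧ F)) ∨ ((F ∨ (F ∧ ¬F)) ∧ ((¬F ∧ T) ∨ ¬T))
  step 7: (T ∧ F) ∨ ((F ∨ (F ∧ ¬F)) ∧ ((¬F ∧ T) ∨ ¬T))
  step 8: F ∨ ((F ∨ (F ∧ ¬F)) ∧ ((¬F ∧ T) ∨ ¬T))
  step 9: (F ∨ (F ∧ ¬F)) ∧ ((¬F ∧ T) ∨ ¬T)
  step 10: (F ∧ ¬F) ∧ ((¬F ∧ T) ∨ ¬T)
  step 11: F ∧ ((¬F ∧ T) ∨ ¬T)
  step 12: F

Term B:
  start: ((¬¬F ∨ (F ∧ (F ∧ F))) ∨ (F ∧ F)) ∧ T
  step 1: (¬¬F ∨ (F ∧ (F ∧ F))) ∨ (F ∧ F)
  step 2: (F ∨ (F ∧ (F ∧ F))) ∨ (F ∧ F)
  step 3: (F ∧ (F ∧ F)) ∨ (F ∧ F)
  step 4: F ∨ (F ∧ F)
  step 5: F ∧ F
  step 6: F

Answer: SAME — A ⇓ F, B ⇓ F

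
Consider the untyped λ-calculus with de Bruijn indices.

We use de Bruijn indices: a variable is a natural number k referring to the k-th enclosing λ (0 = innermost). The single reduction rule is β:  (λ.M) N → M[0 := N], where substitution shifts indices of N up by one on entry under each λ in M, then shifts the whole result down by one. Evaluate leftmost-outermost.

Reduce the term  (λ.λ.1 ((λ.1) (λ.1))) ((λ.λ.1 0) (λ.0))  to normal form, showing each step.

Answer: normal form = λ.0  (in 5 steps)

Derivation:
  start: (λ.λ.1 ((λ.1) (λ.1))) ((λ.λ.1 0) (λ.0))
  step 1: λ.(λ.λ.1 0) (λ.0) ((λ.1) (λ.1))
  step 2: λ.(λ.(λ.0) 0) ((λ.1) (λ.1))
  step 3: λ.(λ.0) ((λ.1) (λ.1))
  step 4: λ.(λ.1) (λ.1)
  step 5: λ.0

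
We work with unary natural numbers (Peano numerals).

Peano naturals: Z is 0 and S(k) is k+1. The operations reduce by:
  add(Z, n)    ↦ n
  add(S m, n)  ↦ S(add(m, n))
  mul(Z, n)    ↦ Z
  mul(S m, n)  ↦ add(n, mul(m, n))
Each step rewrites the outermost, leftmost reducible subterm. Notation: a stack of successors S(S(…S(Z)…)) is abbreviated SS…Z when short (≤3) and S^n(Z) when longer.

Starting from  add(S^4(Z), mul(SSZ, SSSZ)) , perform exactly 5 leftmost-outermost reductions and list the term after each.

  start: add(S^4(Z), mul(SSZ, SSSZ))
  [1] S(add(SSSZ, mul(SSZ, SSSZ)))
  [2] S(S(add(SSZ, mul(SSZ, SSSZ))))
  [3] S(S(S(add(SZ, mul(SSZ, SSSZ)))))
  [4] S(S(S(S(add(Z, mul(SSZ, SSSZ))))))
  [5] S(S(S(S(mul(SSZ, SSSZ)))))

Answer: after 5 steps: S(S(S(S(mul(SSZ, SSSZ)))))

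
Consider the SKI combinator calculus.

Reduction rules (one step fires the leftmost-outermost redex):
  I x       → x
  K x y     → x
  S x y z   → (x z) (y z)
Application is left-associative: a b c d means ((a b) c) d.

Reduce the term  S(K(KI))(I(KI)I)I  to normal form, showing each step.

  start: S(K(KI))(I(KI)I)I
  step 1: K(KI)I(I(KI)II)
  step 2: KI(I(KI)II)
  step 3: I

Answer: normal form = I  (in 3 steps)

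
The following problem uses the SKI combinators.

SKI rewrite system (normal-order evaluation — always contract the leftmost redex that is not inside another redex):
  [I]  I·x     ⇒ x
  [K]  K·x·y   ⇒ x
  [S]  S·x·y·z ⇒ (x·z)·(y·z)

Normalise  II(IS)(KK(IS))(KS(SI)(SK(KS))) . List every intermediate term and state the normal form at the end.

Answer: normal form = SK(S(SK(KS)))  (in 5 steps)

Derivation:
  start: II(IS)(KK(IS))(KS(SI)(SK(KS)))
  step 1: I(IS)(KK(IS))(KS(SI)(SK(KS)))
  step 2: IS(KK(IS))(KS(SI)(SK(KS)))
  step 3: S(KK(IS))(KS(SI)(SK(KS)))
  step 4: SK(KS(SI)(SK(KS)))
  step 5: SK(S(SK(KS)))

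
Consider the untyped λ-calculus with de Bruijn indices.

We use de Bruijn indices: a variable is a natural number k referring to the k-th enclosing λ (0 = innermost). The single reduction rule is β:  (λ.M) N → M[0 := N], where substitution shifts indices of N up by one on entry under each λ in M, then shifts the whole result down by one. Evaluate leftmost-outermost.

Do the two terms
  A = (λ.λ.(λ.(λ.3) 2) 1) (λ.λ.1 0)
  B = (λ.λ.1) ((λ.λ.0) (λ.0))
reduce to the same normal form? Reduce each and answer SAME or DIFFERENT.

Term A:
  start: (λ.λ.(λ.(λ.3) 2) 1) (λ.λ.1 0)
  step 1: λ.(λ.(λ.λ.λ.1 0) (λ.λ.1 0)) (λ.λ.1 0)
  step 2: λ.(λ.λ.λ.1 0) (λ.λ.1 0)
  step 3: λ.λ.λ.1 0

Term B:
  start: (λ.λ.1) ((λ.λ.0) (λ.0))
  step 1: λ.(λ.λ.0) (λ.0)
  step 2: λ.λ.0

Answer: DIFFERENT — A ⇓ λ.λ.λ.1 0, B ⇓ λ.λ.0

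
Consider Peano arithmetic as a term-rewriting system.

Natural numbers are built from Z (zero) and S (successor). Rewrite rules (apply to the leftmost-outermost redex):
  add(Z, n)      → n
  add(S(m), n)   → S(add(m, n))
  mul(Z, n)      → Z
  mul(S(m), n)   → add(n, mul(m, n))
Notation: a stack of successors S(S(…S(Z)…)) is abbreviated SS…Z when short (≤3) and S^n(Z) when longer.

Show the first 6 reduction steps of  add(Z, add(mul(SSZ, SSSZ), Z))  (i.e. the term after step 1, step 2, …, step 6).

  start: add(Z, add(mul(SSZ, SSSZ), Z))
  →1  add(mul(SSZ, SSSZ), Z)
  →2  add(add(SSSZ, mul(SZ, SSSZ)), Z)
  →3  add(S(add(SSZ, mul(SZ, SSSZ))), Z)
  →4  S(add(add(SSZ, mul(SZ, SSSZ)), Z))
  →5  S(add(S(add(SZ, mul(SZ, SSSZ))), Z))
  →6  S(S(add(add(SZ, mul(SZ, SSSZ)), Z)))

Answer: after 6 steps: S(S(add(add(SZ, mul(SZ, SSSZ)), Z)))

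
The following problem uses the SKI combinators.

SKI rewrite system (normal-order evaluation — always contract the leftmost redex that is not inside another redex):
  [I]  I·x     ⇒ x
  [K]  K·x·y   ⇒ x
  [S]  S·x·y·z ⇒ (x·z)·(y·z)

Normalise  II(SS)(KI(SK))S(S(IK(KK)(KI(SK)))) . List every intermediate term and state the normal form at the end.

Answer: normal form = S(S(KK))(S(S(KK)))  (in 10 steps)

Working:
  start: II(SS)(KI(SK))S(S(IK(KK)(KI(SK))))
  step 1: I(SS)(KI(SK))S(S(IK(KK)(KI(SK))))
  step 2: SS(KI(SK))S(S(IK(KK)(KI(SK))))
  step 3: SS(KI(SK)S)(S(IK(KK)(KI(SK))))
  step 4: S(S(IK(KK)(KI(SK))))(KI(SK)S(S(IK(KK)(KI(SK)))))
  step 5: S(S(K(KK)(KI(SK))))(KI(SK)S(S(IK(KK)(KI(SK)))))
  step 6: S(S(KK))(KI(SK)S(S(IK(KK)(KI(SK)))))
  step 7: S(S(KK))(IS(S(IK(KK)(KI(SK)))))
  step 8: S(S(KK))(S(S(IK(KK)(KI(SK)))))
  step 9: S(S(KK))(S(S(K(KK)(KI(SK)))))
  step 10: S(S(KK))(S(S(KK)))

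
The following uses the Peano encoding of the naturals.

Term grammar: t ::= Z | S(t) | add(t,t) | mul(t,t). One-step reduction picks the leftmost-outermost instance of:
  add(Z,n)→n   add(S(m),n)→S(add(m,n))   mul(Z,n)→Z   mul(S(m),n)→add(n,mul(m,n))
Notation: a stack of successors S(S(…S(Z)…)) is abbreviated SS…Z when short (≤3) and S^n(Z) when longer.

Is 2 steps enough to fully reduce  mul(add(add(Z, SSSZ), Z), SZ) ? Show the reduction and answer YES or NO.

  start: mul(add(add(Z, SSSZ), Z), SZ)
  →1  mul(add(SSSZ, Z), SZ)
  →2  mul(S(add(SSZ, Z)), SZ)

Answer: NO — after 2 steps the term is mul(S(add(SSZ, Z)), SZ), not yet normal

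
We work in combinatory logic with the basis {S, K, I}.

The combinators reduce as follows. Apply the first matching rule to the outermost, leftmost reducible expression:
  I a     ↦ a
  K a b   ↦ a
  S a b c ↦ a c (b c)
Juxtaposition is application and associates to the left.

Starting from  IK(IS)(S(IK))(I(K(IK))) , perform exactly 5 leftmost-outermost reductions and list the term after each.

Answer: after 5 steps: S(KK)

Working:
  start: IK(IS)(S(IK))(I(K(IK)))
  →1  K(IS)(S(IK))(I(K(IK)))
  →2  IS(I(K(IK)))
  →3  S(I(K(IK)))
  →4  S(K(IK))
  →5  S(KK)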